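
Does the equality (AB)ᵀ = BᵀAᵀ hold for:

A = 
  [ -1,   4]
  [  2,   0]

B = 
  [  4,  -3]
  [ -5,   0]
Yes

(AB)ᵀ = 
  [-24,   8]
  [  3,  -6]

BᵀAᵀ = 
  [-24,   8]
  [  3,  -6]

Both sides are equal — this is the standard identity (AB)ᵀ = BᵀAᵀ, which holds for all A, B.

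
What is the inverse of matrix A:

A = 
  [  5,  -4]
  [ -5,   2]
det(A) = (5)(2) - (-4)(-5) = -10
For a 2×2 matrix, A⁻¹ = (1/det(A)) · [[d, -b], [-c, a]]
    = (-1/10) · [[2, 4], [5, 5]]

A⁻¹ = 
  [-1/5, -2/5]
  [-1/2, -1/2]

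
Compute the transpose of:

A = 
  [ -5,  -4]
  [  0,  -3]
Aᵀ = 
  [ -5,   0]
  [ -4,  -3]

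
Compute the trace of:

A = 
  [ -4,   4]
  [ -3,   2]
-2

tr(A) = -4 + 2 = -2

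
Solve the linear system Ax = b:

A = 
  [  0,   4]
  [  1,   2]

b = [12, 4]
x = [-2, 3]

Row reduce the augmented matrix [A|b]:
Swap R1 ↔ R2
REF = 
  [  1,   2,   4]
  [  0,   4,  12]

Back-substitution:
x₂ = 12 / 4 = 3
x₁ = (4 - (2)(3)) / 1 = -2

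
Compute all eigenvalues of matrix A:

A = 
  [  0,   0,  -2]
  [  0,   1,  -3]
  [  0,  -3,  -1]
Characteristic polynomial: det(λI - A) = λ³ - 10λ
The constant term is 0, so λ = 0 is a root: p(λ) = λ(λ² - 10)
λ² - 10 = 0  ⇒  λ = (0 ± √((0)² - 4·(-10)))/2 = (0 ± √(40))/2
  = √10,  -√10

λ = 0, √10, -√10  (≈ 0, 3.162, -3.162)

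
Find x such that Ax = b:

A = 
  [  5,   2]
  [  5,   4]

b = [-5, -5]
Row reduce the augmented matrix [A|b]:
R2 → R2 - (1)·R1
REF = 
  [  5,   2,  -5]
  [  0,   2,   0]

Back-substitution:
x₂ = 0 / 2 = 0
x₁ = (-5 - (2)(0)) / 5 = -1

x = [-1, 0]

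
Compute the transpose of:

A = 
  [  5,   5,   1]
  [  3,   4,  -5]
Aᵀ = 
  [  5,   3]
  [  5,   4]
  [  1,  -5]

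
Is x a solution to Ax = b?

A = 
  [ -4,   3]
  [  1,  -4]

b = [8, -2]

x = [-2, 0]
Yes

Ax = [8, -2] = b ✓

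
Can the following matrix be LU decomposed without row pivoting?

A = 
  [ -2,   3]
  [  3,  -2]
Yes.
A[1,1] = -2 ≠ 0, so Gaussian elimination proceeds without a row swap: multiplier ℓ₂₁ = (3)/(-2) = -3/2, and U[2,2] = -2 - (-3/2)(3) = 5/2.
L = 
  [   1,    0]
  [-3/2,    1]
U = 
  [ -2,   3]
  [  0, 5/2]
Check row 2 of LU: [(-3/2)(-2), (-3/2)(3) + (5/2)] = [3, -2] = row 2 of A ✓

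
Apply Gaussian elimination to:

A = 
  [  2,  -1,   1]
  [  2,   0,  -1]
Row operations:
R2 → R2 - (1)·R1

Resulting echelon form:
REF = 
  [  2,  -1,   1]
  [  0,   1,  -2]

Rank = 2 (number of non-zero pivot rows).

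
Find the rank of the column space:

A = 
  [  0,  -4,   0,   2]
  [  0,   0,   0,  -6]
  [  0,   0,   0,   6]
dim(Col(A)) = 2

Row reduce:
R3 → R3 + (1)·R2
REF = 
  [  0,  -4,   0,   2]
  [  0,   0,   0,  -6]
  [  0,   0,   0,   0]
Pivot columns: 2, 4 → 2 pivots.
dim(Col(A)) = number of pivot columns = 2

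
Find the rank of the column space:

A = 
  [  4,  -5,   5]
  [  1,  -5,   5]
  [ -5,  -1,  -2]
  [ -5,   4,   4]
dim(Col(A)) = 3

Row reduce:
R2 → R2 - (1/4)·R1
R3 → R3 + (5/4)·R1
R4 → R4 + (5/4)·R1
R3 → R3 - (29/15)·R2
R4 → R4 - (3/5)·R2
R4 → R4 + (8/3)·R3
REF = 
  [    4,    -5,     5]
  [    0, -15/4,  15/4]
  [    0,     0,    -3]
  [    0,     0,     0]
Pivot columns: 1, 2, 3 → 3 pivots.
dim(Col(A)) = number of pivot columns = 3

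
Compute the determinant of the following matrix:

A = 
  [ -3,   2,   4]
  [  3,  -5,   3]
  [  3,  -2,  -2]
Cofactor expansion along row 1:
det(A) = (-3)·((-5)(-2) - (3)(-2)) - (2)·((3)(-2) - (3)(3)) + (4)·((3)(-2) - (-5)(3))
  = (-3)(16) - (2)(-15) + (4)(9)
  = 18

det(A) = 18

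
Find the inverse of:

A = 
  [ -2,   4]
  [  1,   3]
det(A) = (-2)(3) - (4)(1) = -10
For a 2×2 matrix, A⁻¹ = (1/det(A)) · [[d, -b], [-c, a]]
    = (-1/10) · [[3, -4], [-1, -2]]

A⁻¹ = 
  [-3/10,   2/5]
  [ 1/10,   1/5]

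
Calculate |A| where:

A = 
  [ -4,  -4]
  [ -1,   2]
-12

For a 2×2 matrix, det = ad - bc = (-4)(2) - (-4)(-1) = -12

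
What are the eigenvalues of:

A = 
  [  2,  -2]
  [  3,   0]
λ = 1 + i√5, 1 - i√5  (≈ 1 + 2.236i, 1 - 2.236i)

tr(A) = 2, det(A) = 6
Characteristic polynomial: λ² - tr(A)λ + det(A) = λ² - 2λ + 6
λ² - 2λ + 6 = 0  ⇒  λ = (2 ± √((-2)² - 4·(6)))/2 = (2 ± √(-20))/2
  = 1 + i√5,  1 - i√5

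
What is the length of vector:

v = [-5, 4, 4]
7.55

||v||₂ = √((-5)² + (4)² + (4)²) = √57 = 7.55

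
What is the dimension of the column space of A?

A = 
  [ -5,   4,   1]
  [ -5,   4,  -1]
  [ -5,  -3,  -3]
Row reduce:
R2 → R2 - (1)·R1
R3 → R3 - (1)·R1
Swap R2 ↔ R3
REF = 
  [ -5,   4,   1]
  [  0,  -7,  -4]
  [  0,   0,  -2]
Pivot columns: 1, 2, 3 → 3 pivots.
dim(Col(A)) = number of pivot columns = 3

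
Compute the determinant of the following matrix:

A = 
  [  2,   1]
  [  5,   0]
For a 2×2 matrix, det = ad - bc = (2)(0) - (1)(5) = -5

det(A) = -5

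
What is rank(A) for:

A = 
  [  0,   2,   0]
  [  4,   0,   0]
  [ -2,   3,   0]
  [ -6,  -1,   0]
Row reduce:
Swap R1 ↔ R2
R3 → R3 + (1/2)·R1
R4 → R4 + (3/2)·R1
R3 → R3 - (3/2)·R2
R4 → R4 + (1/2)·R2
REF = 
  [  4,   0,   0]
  [  0,   2,   0]
  [  0,   0,   0]
  [  0,   0,   0]
Pivot columns: 1, 2 → 2 pivots.

rank(A) = 2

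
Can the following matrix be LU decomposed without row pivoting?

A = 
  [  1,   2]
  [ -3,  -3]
Yes.
A[1,1] = 1 ≠ 0, so Gaussian elimination proceeds without a row swap: multiplier ℓ₂₁ = (-3)/(1) = -3, and U[2,2] = -3 - (-3)(2) = 3.
L = 
  [  1,   0]
  [ -3,   1]
U = 
  [  1,   2]
  [  0,   3]
Check row 2 of LU: [(-3)(1), (-3)(2) + 3] = [-3, -3] = row 2 of A ✓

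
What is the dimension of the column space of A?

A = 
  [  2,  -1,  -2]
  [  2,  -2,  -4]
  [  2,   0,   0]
Row reduce:
R2 → R2 - (1)·R1
R3 → R3 - (1)·R1
R3 → R3 + (1)·R2
REF = 
  [  2,  -1,  -2]
  [  0,  -1,  -2]
  [  0,   0,   0]
Pivot columns: 1, 2 → 2 pivots.
dim(Col(A)) = number of pivot columns = 2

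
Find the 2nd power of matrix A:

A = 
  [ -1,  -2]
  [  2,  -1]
A² = A·A:
A²[1,1] = (-1)(-1) + (-2)(2) = -3
A²[1,2] = (-1)(-2) + (-2)(-1) = 4
A²[2,1] = (2)(-1) + (-1)(2) = -4
A²[2,2] = (2)(-2) + (-1)(-1) = -3
A² = 
  [ -3,   4]
  [ -4,  -3]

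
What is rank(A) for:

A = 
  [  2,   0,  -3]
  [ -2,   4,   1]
rank(A) = 2

Row reduce:
R2 → R2 + (1)·R1
REF = 
  [  2,   0,  -3]
  [  0,   4,  -2]
Pivot columns: 1, 2 → 2 pivots.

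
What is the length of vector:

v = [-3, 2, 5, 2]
6.481

||v||₂ = √((-3)² + (2)² + (5)² + (2)²) = √42 = 6.481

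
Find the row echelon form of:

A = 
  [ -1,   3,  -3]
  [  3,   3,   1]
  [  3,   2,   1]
Row operations:
R2 → R2 + (3)·R1
R3 → R3 + (3)·R1
R3 → R3 - (11/12)·R2

Resulting echelon form:
REF = 
  [  -1,    3,   -3]
  [   0,   12,   -8]
  [   0,    0, -2/3]

Rank = 3 (number of non-zero pivot rows).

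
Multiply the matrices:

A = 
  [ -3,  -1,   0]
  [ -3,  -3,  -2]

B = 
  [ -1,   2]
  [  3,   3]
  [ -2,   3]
A is 2×3 and B is 3×2, so AB is 2×2. Each entry is (row of A)·(column of B):
AB[1,1] = (-3)(-1) + (-1)(3) + (0)(-2) = 0
AB[1,2] = (-3)(2) + (-1)(3) + (0)(3) = -9
AB[2,1] = (-3)(-1) + (-3)(3) + (-2)(-2) = -2
AB[2,2] = (-3)(2) + (-3)(3) + (-2)(3) = -21

AB = 
  [  0,  -9]
  [ -2, -21]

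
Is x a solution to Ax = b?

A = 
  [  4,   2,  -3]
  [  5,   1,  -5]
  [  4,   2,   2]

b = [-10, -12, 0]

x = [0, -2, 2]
Yes

Ax = [-10, -12, 0] = b ✓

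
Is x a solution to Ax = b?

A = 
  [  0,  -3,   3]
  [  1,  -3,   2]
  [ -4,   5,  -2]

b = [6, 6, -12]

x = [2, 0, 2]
Yes

Ax = [6, 6, -12] = b ✓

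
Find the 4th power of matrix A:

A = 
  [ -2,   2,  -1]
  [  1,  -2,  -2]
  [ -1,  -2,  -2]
A^4 = 
  [ 61, -102, -42]
  [-20, 154, 133]
  [ 20, 102, 123]

A² = A·A:
A²[1,1] = (-2)(-2) + (2)(1) + (-1)(-1) = 7
A²[1,2] = (-2)(2) + (2)(-2) + (-1)(-2) = -6
A²[1,3] = (-2)(-1) + (2)(-2) + (-1)(-2) = 0
A²[2,1] = (1)(-2) + (-2)(1) + (-2)(-1) = -2
A²[2,2] = (1)(2) + (-2)(-2) + (-2)(-2) = 10
A²[2,3] = (1)(-1) + (-2)(-2) + (-2)(-2) = 7
A²[3,1] = (-1)(-2) + (-2)(1) + (-2)(-1) = 2
A²[3,2] = (-1)(2) + (-2)(-2) + (-2)(-2) = 6
A²[3,3] = (-1)(-1) + (-2)(-2) + (-2)(-2) = 9
A² = 
  [  7,  -6,   0]
  [ -2,  10,   7]
  [  2,   6,   9]

A^3 = A^2·A:
A^3[1,1] = (7)(-2) + (-6)(1) + (0)(-1) = -20
A^3[1,2] = (7)(2) + (-6)(-2) + (0)(-2) = 26
A^3[1,3] = (7)(-1) + (-6)(-2) + (0)(-2) = 5
A^3[2,1] = (-2)(-2) + (10)(1) + (7)(-1) = 7
A^3[2,2] = (-2)(2) + (10)(-2) + (7)(-2) = -38
A^3[2,3] = (-2)(-1) + (10)(-2) + (7)(-2) = -32
A^3[3,1] = (2)(-2) + (6)(1) + (9)(-1) = -7
A^3[3,2] = (2)(2) + (6)(-2) + (9)(-2) = -26
A^3[3,3] = (2)(-1) + (6)(-2) + (9)(-2) = -32
A^3 = 
  [-20,  26,   5]
  [  7, -38, -32]
  [ -7, -26, -32]

A^4 = A^3·A:
A^4[1,1] = (-20)(-2) + (26)(1) + (5)(-1) = 61
A^4[1,2] = (-20)(2) + (26)(-2) + (5)(-2) = -102
A^4[1,3] = (-20)(-1) + (26)(-2) + (5)(-2) = -42
A^4[2,1] = (7)(-2) + (-38)(1) + (-32)(-1) = -20
A^4[2,2] = (7)(2) + (-38)(-2) + (-32)(-2) = 154
A^4[2,3] = (7)(-1) + (-38)(-2) + (-32)(-2) = 133
A^4[3,1] = (-7)(-2) + (-26)(1) + (-32)(-1) = 20
A^4[3,2] = (-7)(2) + (-26)(-2) + (-32)(-2) = 102
A^4[3,3] = (-7)(-1) + (-26)(-2) + (-32)(-2) = 123
A^4 = 
  [ 61, -102, -42]
  [-20, 154, 133]
  [ 20, 102, 123]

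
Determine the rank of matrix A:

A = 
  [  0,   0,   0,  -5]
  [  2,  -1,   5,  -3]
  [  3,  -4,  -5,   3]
Row reduce:
Swap R1 ↔ R2
R3 → R3 - (3/2)·R1
Swap R2 ↔ R3
REF = 
  [    2,    -1,     5,    -3]
  [    0,  -5/2, -25/2,  15/2]
  [    0,     0,     0,    -5]
Pivot columns: 1, 2, 4 → 3 pivots.

rank(A) = 3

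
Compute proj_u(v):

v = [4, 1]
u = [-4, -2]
proj_u(v) = [18/5, 9/5]

v·u = (4)(-4) + (1)(-2) = -18
u·u = (-4)² + (-2)² = 20
proj_u(v) = (v·u / u·u) × u = (-18/20) × u = (-9/10) × u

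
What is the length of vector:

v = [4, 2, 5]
6.708

||v||₂ = √((4)² + (2)² + (5)²) = √45 = 6.708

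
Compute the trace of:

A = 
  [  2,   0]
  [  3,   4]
6

tr(A) = 2 + 4 = 6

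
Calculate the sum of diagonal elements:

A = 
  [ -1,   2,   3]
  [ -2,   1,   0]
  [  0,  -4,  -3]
-3

tr(A) = -1 + 1 + -3 = -3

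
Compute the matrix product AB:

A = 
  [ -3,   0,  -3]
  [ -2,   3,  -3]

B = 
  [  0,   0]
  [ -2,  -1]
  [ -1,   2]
A is 2×3 and B is 3×2, so AB is 2×2. Each entry is (row of A)·(column of B):
AB[1,1] = (-3)(0) + (0)(-2) + (-3)(-1) = 3
AB[1,2] = (-3)(0) + (0)(-1) + (-3)(2) = -6
AB[2,1] = (-2)(0) + (3)(-2) + (-3)(-1) = -3
AB[2,2] = (-2)(0) + (3)(-1) + (-3)(2) = -9

AB = 
  [  3,  -6]
  [ -3,  -9]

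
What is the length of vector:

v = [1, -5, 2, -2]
5.831

||v||₂ = √((1)² + (-5)² + (2)² + (-2)²) = √34 = 5.831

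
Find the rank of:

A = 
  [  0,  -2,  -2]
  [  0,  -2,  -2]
rank(A) = 1

Row reduce:
R2 → R2 - (1)·R1
REF = 
  [  0,  -2,  -2]
  [  0,   0,   0]
Pivot columns: 2 → 1 pivot.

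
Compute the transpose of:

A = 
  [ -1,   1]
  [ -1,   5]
Aᵀ = 
  [ -1,  -1]
  [  1,   5]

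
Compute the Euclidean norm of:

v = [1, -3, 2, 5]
6.245

||v||₂ = √((1)² + (-3)² + (2)² + (5)²) = √39 = 6.245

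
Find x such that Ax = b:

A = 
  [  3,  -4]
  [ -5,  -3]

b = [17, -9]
Row reduce the augmented matrix [A|b]:
R2 → R2 + (5/3)·R1
REF = 
  [    3,    -4,    17]
  [    0, -29/3,  58/3]

Back-substitution:
x₂ = (58/3) / (-29/3) = -2
x₁ = (17 - (-4)(-2)) / 3 = 3

x = [3, -2]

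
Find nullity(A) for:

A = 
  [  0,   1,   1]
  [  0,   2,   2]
nullity(A) = 2

Row reduce:
R2 → R2 - (2)·R1
REF = 
  [  0,   1,   1]
  [  0,   0,   0]
Pivot columns: 2 → 1 pivot.
rank(A) = 1, so nullity(A) = 3 - 1 = 2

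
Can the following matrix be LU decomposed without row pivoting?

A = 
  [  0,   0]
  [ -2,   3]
No.
A[1,1] = 0 but A[2,1] = -2 ≠ 0. Any LU with L unit lower triangular has (LU)[1,1] = U[1,1] and (LU)[2,1] = L[2,1]·U[1,1]; matching A forces U[1,1] = 0, which then forces (LU)[2,1] = 0 ≠ -2. A row swap (pivoting) is required.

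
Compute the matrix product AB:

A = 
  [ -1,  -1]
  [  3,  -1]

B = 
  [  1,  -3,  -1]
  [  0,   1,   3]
AB = 
  [ -1,   2,  -2]
  [  3, -10,  -6]

A is 2×2 and B is 2×3, so AB is 2×3. Each entry is (row of A)·(column of B):
AB[1,1] = (-1)(1) + (-1)(0) = -1
AB[1,2] = (-1)(-3) + (-1)(1) = 2
AB[1,3] = (-1)(-1) + (-1)(3) = -2
AB[2,1] = (3)(1) + (-1)(0) = 3
AB[2,2] = (3)(-3) + (-1)(1) = -10
AB[2,3] = (3)(-1) + (-1)(3) = -6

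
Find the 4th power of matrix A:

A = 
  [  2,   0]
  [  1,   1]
A^4 = 
  [ 16,   0]
  [ 15,   1]

A² = A·A:
A²[1,1] = (2)(2) + (0)(1) = 4
A²[1,2] = (2)(0) + (0)(1) = 0
A²[2,1] = (1)(2) + (1)(1) = 3
A²[2,2] = (1)(0) + (1)(1) = 1
A² = 
  [  4,   0]
  [  3,   1]

A^3 = A^2·A:
A^3[1,1] = (4)(2) + (0)(1) = 8
A^3[1,2] = (4)(0) + (0)(1) = 0
A^3[2,1] = (3)(2) + (1)(1) = 7
A^3[2,2] = (3)(0) + (1)(1) = 1
A^3 = 
  [  8,   0]
  [  7,   1]

A^4 = A^3·A:
A^4[1,1] = (8)(2) + (0)(1) = 16
A^4[1,2] = (8)(0) + (0)(1) = 0
A^4[2,1] = (7)(2) + (1)(1) = 15
A^4[2,2] = (7)(0) + (1)(1) = 1
A^4 = 
  [ 16,   0]
  [ 15,   1]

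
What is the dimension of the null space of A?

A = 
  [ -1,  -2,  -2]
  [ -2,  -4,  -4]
nullity(A) = 2

Row reduce:
R2 → R2 - (2)·R1
REF = 
  [ -1,  -2,  -2]
  [  0,   0,   0]
Pivot columns: 1 → 1 pivot.
rank(A) = 1, so nullity(A) = 3 - 1 = 2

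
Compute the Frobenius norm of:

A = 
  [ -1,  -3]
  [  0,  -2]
||A||_F = 3.742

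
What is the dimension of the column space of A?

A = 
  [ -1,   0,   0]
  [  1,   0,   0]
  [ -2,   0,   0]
dim(Col(A)) = 1

Row reduce:
R2 → R2 + (1)·R1
R3 → R3 - (2)·R1
REF = 
  [ -1,   0,   0]
  [  0,   0,   0]
  [  0,   0,   0]
Pivot columns: 1 → 1 pivot.
dim(Col(A)) = number of pivot columns = 1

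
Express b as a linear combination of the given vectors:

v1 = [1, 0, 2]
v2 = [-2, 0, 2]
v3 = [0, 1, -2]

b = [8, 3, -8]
c1 = 2, c2 = -3, c3 = 3

b = 2·v1 + -3·v2 + 3·v3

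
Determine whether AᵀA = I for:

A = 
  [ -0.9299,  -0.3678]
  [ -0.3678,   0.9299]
Yes

AᵀA = 
  [  1,   0]
  [  0,   1]
≈ I (equal to I up to the 4-dp rounding of the entries)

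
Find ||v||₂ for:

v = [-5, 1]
5.099

||v||₂ = √((-5)² + (1)²) = √26 = 5.099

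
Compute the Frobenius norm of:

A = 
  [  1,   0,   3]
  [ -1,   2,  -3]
||A||_F = 4.899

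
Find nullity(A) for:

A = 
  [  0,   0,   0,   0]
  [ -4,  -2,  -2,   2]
nullity(A) = 3

Row reduce:
Swap R1 ↔ R2
REF = 
  [ -4,  -2,  -2,   2]
  [  0,   0,   0,   0]
Pivot columns: 1 → 1 pivot.
rank(A) = 1, so nullity(A) = 4 - 1 = 3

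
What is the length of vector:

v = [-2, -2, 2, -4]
5.292

||v||₂ = √((-2)² + (-2)² + (2)² + (-4)²) = √28 = 5.292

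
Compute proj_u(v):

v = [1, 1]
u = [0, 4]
proj_u(v) = [0, 1]

v·u = (1)(0) + (1)(4) = 4
u·u = (0)² + (4)² = 16
proj_u(v) = (v·u / u·u) × u = (4/16) × u = (1/4) × u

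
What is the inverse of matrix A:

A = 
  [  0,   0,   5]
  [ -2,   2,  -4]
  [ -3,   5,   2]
det(A) = (0)·((2)(2) - (-4)(5)) - (0)·((-2)(2) - (-4)(-3)) + (5)·((-2)(5) - (2)(-3))
  = (0)(24) - (0)(-16) + (5)(-4)
  = -20
det(A) = -20 ≠ 0, so A is invertible.

Cofactors Cᵢⱼ = (-1)ⁱ⁺ʲ·Mᵢⱼ:
C = 
  [ 24,  16,  -4]
  [ 25,  15,   0]
  [-10, -10,   0]

adj(A) = Cᵀ:
adj(A) = 
  [ 24,  25, -10]
  [ 16,  15, -10]
  [ -4,   0,   0]

A⁻¹ = (-1/20) · adj(A):
A⁻¹ = 
  [-6/5, -5/4,  1/2]
  [-4/5, -3/4,  1/2]
  [ 1/5,    0,    0]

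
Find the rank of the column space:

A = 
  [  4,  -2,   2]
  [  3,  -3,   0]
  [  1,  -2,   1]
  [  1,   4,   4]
Row reduce:
R2 → R2 - (3/4)·R1
R3 → R3 - (1/4)·R1
R4 → R4 - (1/4)·R1
R3 → R3 - (1)·R2
R4 → R4 + (3)·R2
R4 → R4 + (1/2)·R3
REF = 
  [   4,   -2,    2]
  [   0, -3/2, -3/2]
  [   0,    0,    2]
  [   0,    0,    0]
Pivot columns: 1, 2, 3 → 3 pivots.
dim(Col(A)) = number of pivot columns = 3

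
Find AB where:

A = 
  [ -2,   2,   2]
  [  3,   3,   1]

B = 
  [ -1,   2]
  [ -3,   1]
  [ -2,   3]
A is 2×3 and B is 3×2, so AB is 2×2. Each entry is (row of A)·(column of B):
AB[1,1] = (-2)(-1) + (2)(-3) + (2)(-2) = -8
AB[1,2] = (-2)(2) + (2)(1) + (2)(3) = 4
AB[2,1] = (3)(-1) + (3)(-3) + (1)(-2) = -14
AB[2,2] = (3)(2) + (3)(1) + (1)(3) = 12

AB = 
  [ -8,   4]
  [-14,  12]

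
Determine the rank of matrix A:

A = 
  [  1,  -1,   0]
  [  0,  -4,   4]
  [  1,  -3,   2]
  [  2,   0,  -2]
Row reduce:
R3 → R3 - (1)·R1
R4 → R4 - (2)·R1
R3 → R3 - (1/2)·R2
R4 → R4 + (1/2)·R2
REF = 
  [  1,  -1,   0]
  [  0,  -4,   4]
  [  0,   0,   0]
  [  0,   0,   0]
Pivot columns: 1, 2 → 2 pivots.

rank(A) = 2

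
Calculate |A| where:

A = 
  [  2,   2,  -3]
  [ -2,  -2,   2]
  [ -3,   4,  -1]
14

Cofactor expansion along row 1:
det(A) = (2)·((-2)(-1) - (2)(4)) - (2)·((-2)(-1) - (2)(-3)) + (-3)·((-2)(4) - (-2)(-3))
  = (2)(-6) - (2)(8) + (-3)(-14)
  = 14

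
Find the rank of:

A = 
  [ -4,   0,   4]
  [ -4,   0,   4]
rank(A) = 1

Row reduce:
R2 → R2 - (1)·R1
REF = 
  [ -4,   0,   4]
  [  0,   0,   0]
Pivot columns: 1 → 1 pivot.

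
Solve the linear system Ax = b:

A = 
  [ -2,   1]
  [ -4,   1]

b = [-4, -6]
x = [1, -2]

Row reduce the augmented matrix [A|b]:
R2 → R2 - (2)·R1
REF = 
  [ -2,   1,  -4]
  [  0,  -1,   2]

Back-substitution:
x₂ = 2 / (-1) = -2
x₁ = (-4 - (1)(-2)) / (-2) = 1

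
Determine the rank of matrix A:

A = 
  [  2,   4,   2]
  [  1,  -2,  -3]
Row reduce:
R2 → R2 - (1/2)·R1
REF = 
  [  2,   4,   2]
  [  0,  -4,  -4]
Pivot columns: 1, 2 → 2 pivots.

rank(A) = 2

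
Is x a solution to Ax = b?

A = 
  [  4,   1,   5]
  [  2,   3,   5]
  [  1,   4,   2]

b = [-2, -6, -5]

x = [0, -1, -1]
No

Ax = [-6, -8, -6] ≠ b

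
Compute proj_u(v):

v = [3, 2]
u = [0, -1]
v·u = (3)(0) + (2)(-1) = -2
u·u = (0)² + (-1)² = 1
proj_u(v) = (v·u / u·u) × u = (-2/1) × u = (-2) × u

proj_u(v) = [0, 2]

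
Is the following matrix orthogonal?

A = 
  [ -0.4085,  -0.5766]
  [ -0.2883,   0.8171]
No

AᵀA = 
  [  0.2500,   0]
  [  0,   1.0001]
≠ I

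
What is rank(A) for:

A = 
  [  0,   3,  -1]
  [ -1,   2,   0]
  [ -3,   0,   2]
rank(A) = 2

Row reduce:
Swap R1 ↔ R2
R3 → R3 - (3)·R1
R3 → R3 + (2)·R2
REF = 
  [ -1,   2,   0]
  [  0,   3,  -1]
  [  0,   0,   0]
Pivot columns: 1, 2 → 2 pivots.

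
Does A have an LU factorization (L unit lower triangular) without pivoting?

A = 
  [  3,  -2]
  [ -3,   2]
Yes.
A[1,1] = 3 ≠ 0, so Gaussian elimination proceeds without a row swap: multiplier ℓ₂₁ = (-3)/(3) = -1, and U[2,2] = 2 - (-1)(-2) = 0.
L = 
  [  1,   0]
  [ -1,   1]
U = 
  [  3,  -2]
  [  0,   0]
Check row 2 of LU: [(-1)(3), (-1)(-2) + 0] = [-3, 2] = row 2 of A ✓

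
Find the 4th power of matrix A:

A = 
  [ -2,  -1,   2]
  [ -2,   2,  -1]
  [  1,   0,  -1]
A^4 = 
  [ 79,   5, -55]
  [  1,  41, -40]
  [-32,  -9,  29]

A² = A·A:
A²[1,1] = (-2)(-2) + (-1)(-2) + (2)(1) = 8
A²[1,2] = (-2)(-1) + (-1)(2) + (2)(0) = 0
A²[1,3] = (-2)(2) + (-1)(-1) + (2)(-1) = -5
A²[2,1] = (-2)(-2) + (2)(-2) + (-1)(1) = -1
A²[2,2] = (-2)(-1) + (2)(2) + (-1)(0) = 6
A²[2,3] = (-2)(2) + (2)(-1) + (-1)(-1) = -5
A²[3,1] = (1)(-2) + (0)(-2) + (-1)(1) = -3
A²[3,2] = (1)(-1) + (0)(2) + (-1)(0) = -1
A²[3,3] = (1)(2) + (0)(-1) + (-1)(-1) = 3
A² = 
  [  8,   0,  -5]
  [ -1,   6,  -5]
  [ -3,  -1,   3]

A^3 = A^2·A:
A^3[1,1] = (8)(-2) + (0)(-2) + (-5)(1) = -21
A^3[1,2] = (8)(-1) + (0)(2) + (-5)(0) = -8
A^3[1,3] = (8)(2) + (0)(-1) + (-5)(-1) = 21
A^3[2,1] = (-1)(-2) + (6)(-2) + (-5)(1) = -15
A^3[2,2] = (-1)(-1) + (6)(2) + (-5)(0) = 13
A^3[2,3] = (-1)(2) + (6)(-1) + (-5)(-1) = -3
A^3[3,1] = (-3)(-2) + (-1)(-2) + (3)(1) = 11
A^3[3,2] = (-3)(-1) + (-1)(2) + (3)(0) = 1
A^3[3,3] = (-3)(2) + (-1)(-1) + (3)(-1) = -8
A^3 = 
  [-21,  -8,  21]
  [-15,  13,  -3]
  [ 11,   1,  -8]

A^4 = A^3·A:
A^4[1,1] = (-21)(-2) + (-8)(-2) + (21)(1) = 79
A^4[1,2] = (-21)(-1) + (-8)(2) + (21)(0) = 5
A^4[1,3] = (-21)(2) + (-8)(-1) + (21)(-1) = -55
A^4[2,1] = (-15)(-2) + (13)(-2) + (-3)(1) = 1
A^4[2,2] = (-15)(-1) + (13)(2) + (-3)(0) = 41
A^4[2,3] = (-15)(2) + (13)(-1) + (-3)(-1) = -40
A^4[3,1] = (11)(-2) + (1)(-2) + (-8)(1) = -32
A^4[3,2] = (11)(-1) + (1)(2) + (-8)(0) = -9
A^4[3,3] = (11)(2) + (1)(-1) + (-8)(-1) = 29
A^4 = 
  [ 79,   5, -55]
  [  1,  41, -40]
  [-32,  -9,  29]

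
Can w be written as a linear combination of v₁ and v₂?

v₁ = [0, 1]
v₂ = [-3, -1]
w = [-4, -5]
Yes

Form the augmented matrix and row-reduce:
[v₁|v₂|w] = 
  [  0,  -3,  -4]
  [  1,  -1,  -5]
Swap R1 ↔ R2
REF = 
  [  1,  -1,  -5]
  [  0,  -3,  -4]

No row of the form [0 0 | nonzero], so the system is consistent. Back-substitution gives c₁ = -11/3, c₂ = 4/3: w = (-11/3)·v₁ + (4/3)·v₂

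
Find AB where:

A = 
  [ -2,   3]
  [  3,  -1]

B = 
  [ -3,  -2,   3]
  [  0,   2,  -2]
AB = 
  [  6,  10, -12]
  [ -9,  -8,  11]

A is 2×2 and B is 2×3, so AB is 2×3. Each entry is (row of A)·(column of B):
AB[1,1] = (-2)(-3) + (3)(0) = 6
AB[1,2] = (-2)(-2) + (3)(2) = 10
AB[1,3] = (-2)(3) + (3)(-2) = -12
AB[2,1] = (3)(-3) + (-1)(0) = -9
AB[2,2] = (3)(-2) + (-1)(2) = -8
AB[2,3] = (3)(3) + (-1)(-2) = 11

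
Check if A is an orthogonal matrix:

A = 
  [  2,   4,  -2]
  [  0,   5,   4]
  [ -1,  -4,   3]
No

AᵀA = 
  [  5,  12,  -7]
  [ 12,  57,   0]
  [ -7,   0,  29]
≠ I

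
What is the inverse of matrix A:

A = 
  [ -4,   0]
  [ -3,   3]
det(A) = (-4)(3) - (0)(-3) = -12
For a 2×2 matrix, A⁻¹ = (1/det(A)) · [[d, -b], [-c, a]]
    = (-1/12) · [[3, 0], [3, -4]]

A⁻¹ = 
  [-1/4,    0]
  [-1/4,  1/3]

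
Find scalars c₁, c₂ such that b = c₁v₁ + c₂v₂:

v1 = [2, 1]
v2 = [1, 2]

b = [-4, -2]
c1 = -2, c2 = 0

b = -2·v1 + 0·v2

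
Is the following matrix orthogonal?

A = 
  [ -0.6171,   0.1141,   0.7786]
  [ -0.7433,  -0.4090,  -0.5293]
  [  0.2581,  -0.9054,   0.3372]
Yes

AᵀA = 
  [  0.9999,  -0.0001,   0]
  [ -0.0001,   1,   0]
  [  0,   0,   1.0001]
≈ I (equal to I up to the 4-dp rounding of the entries)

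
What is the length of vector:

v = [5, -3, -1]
5.916

||v||₂ = √((5)² + (-3)² + (-1)²) = √35 = 5.916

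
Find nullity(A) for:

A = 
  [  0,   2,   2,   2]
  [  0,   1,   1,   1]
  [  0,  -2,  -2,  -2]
nullity(A) = 3

Row reduce:
R2 → R2 - (1/2)·R1
R3 → R3 + (1)·R1
REF = 
  [  0,   2,   2,   2]
  [  0,   0,   0,   0]
  [  0,   0,   0,   0]
Pivot columns: 2 → 1 pivot.
rank(A) = 1, so nullity(A) = 4 - 1 = 3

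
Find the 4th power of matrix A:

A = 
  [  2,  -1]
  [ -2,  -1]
A² = A·A:
A²[1,1] = (2)(2) + (-1)(-2) = 6
A²[1,2] = (2)(-1) + (-1)(-1) = -1
A²[2,1] = (-2)(2) + (-1)(-2) = -2
A²[2,2] = (-2)(-1) + (-1)(-1) = 3
A² = 
  [  6,  -1]
  [ -2,   3]

A^3 = A^2·A:
A^3[1,1] = (6)(2) + (-1)(-2) = 14
A^3[1,2] = (6)(-1) + (-1)(-1) = -5
A^3[2,1] = (-2)(2) + (3)(-2) = -10
A^3[2,2] = (-2)(-1) + (3)(-1) = -1
A^3 = 
  [ 14,  -5]
  [-10,  -1]

A^4 = A^3·A:
A^4[1,1] = (14)(2) + (-5)(-2) = 38
A^4[1,2] = (14)(-1) + (-5)(-1) = -9
A^4[2,1] = (-10)(2) + (-1)(-2) = -18
A^4[2,2] = (-10)(-1) + (-1)(-1) = 11
A^4 = 
  [ 38,  -9]
  [-18,  11]

Therefore
A^4 = 
  [ 38,  -9]
  [-18,  11]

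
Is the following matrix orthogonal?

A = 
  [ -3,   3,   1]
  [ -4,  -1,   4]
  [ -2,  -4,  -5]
No

AᵀA = 
  [ 29,   3,  -9]
  [  3,  26,  19]
  [ -9,  19,  42]
≠ I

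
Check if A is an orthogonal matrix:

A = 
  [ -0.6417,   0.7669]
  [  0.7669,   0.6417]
Yes

AᵀA = 
  [  0.9999,   0]
  [  0,   0.9999]
≈ I (equal to I up to the 4-dp rounding of the entries)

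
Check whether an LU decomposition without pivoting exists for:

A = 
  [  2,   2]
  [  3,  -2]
Yes.
A[1,1] = 2 ≠ 0, so Gaussian elimination proceeds without a row swap: multiplier ℓ₂₁ = (3)/(2) = 3/2, and U[2,2] = -2 - (3/2)(2) = -5.
L = 
  [  1,   0]
  [3/2,   1]
U = 
  [  2,   2]
  [  0,  -5]
Check row 2 of LU: [(3/2)(2), (3/2)(2) + (-5)] = [3, -2] = row 2 of A ✓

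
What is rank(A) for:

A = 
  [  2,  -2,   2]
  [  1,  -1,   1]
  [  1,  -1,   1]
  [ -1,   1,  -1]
Row reduce:
R2 → R2 - (1/2)·R1
R3 → R3 - (1/2)·R1
R4 → R4 + (1/2)·R1
REF = 
  [  2,  -2,   2]
  [  0,   0,   0]
  [  0,   0,   0]
  [  0,   0,   0]
Pivot columns: 1 → 1 pivot.

rank(A) = 1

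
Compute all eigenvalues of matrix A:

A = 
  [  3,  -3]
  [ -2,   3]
tr(A) = 6, det(A) = 3
Characteristic polynomial: λ² - tr(A)λ + det(A) = λ² - 6λ + 3
λ² - 6λ + 3 = 0  ⇒  λ = (6 ± √((-6)² - 4·(3)))/2 = (6 ± √(24))/2
  = 3 + √6,  3 - √6

λ = 3 + √6, 3 - √6  (≈ 5.449, 0.5505)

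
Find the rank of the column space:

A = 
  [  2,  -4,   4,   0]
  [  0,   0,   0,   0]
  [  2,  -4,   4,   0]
Row reduce:
R3 → R3 - (1)·R1
REF = 
  [  2,  -4,   4,   0]
  [  0,   0,   0,   0]
  [  0,   0,   0,   0]
Pivot columns: 1 → 1 pivot.
dim(Col(A)) = number of pivot columns = 1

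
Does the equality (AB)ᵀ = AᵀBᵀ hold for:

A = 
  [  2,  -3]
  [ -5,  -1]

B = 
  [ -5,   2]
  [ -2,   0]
No

(AB)ᵀ = 
  [ -4,  27]
  [  4, -10]

AᵀBᵀ = 
  [-20,  -4]
  [ 13,   6]

The two matrices differ, so (AB)ᵀ ≠ AᵀBᵀ in general. The correct identity is (AB)ᵀ = BᵀAᵀ.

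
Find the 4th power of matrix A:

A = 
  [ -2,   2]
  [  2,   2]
A^4 = 
  [ 64,   0]
  [  0,  64]

A² = A·A:
A²[1,1] = (-2)(-2) + (2)(2) = 8
A²[1,2] = (-2)(2) + (2)(2) = 0
A²[2,1] = (2)(-2) + (2)(2) = 0
A²[2,2] = (2)(2) + (2)(2) = 8
A² = 
  [  8,   0]
  [  0,   8]

A^3 = A^2·A:
A^3[1,1] = (8)(-2) + (0)(2) = -16
A^3[1,2] = (8)(2) + (0)(2) = 16
A^3[2,1] = (0)(-2) + (8)(2) = 16
A^3[2,2] = (0)(2) + (8)(2) = 16
A^3 = 
  [-16,  16]
  [ 16,  16]

A^4 = A^3·A:
A^4[1,1] = (-16)(-2) + (16)(2) = 64
A^4[1,2] = (-16)(2) + (16)(2) = 0
A^4[2,1] = (16)(-2) + (16)(2) = 0
A^4[2,2] = (16)(2) + (16)(2) = 64
A^4 = 
  [ 64,   0]
  [  0,  64]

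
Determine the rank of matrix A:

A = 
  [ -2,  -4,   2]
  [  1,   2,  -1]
rank(A) = 1

Row reduce:
R2 → R2 + (1/2)·R1
REF = 
  [ -2,  -4,   2]
  [  0,   0,   0]
Pivot columns: 1 → 1 pivot.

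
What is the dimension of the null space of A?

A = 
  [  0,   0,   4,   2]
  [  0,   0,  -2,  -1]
nullity(A) = 3

Row reduce:
R2 → R2 + (1/2)·R1
REF = 
  [  0,   0,   4,   2]
  [  0,   0,   0,   0]
Pivot columns: 3 → 1 pivot.
rank(A) = 1, so nullity(A) = 4 - 1 = 3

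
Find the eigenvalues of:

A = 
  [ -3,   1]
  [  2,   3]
tr(A) = 0, det(A) = -11
Characteristic polynomial: λ² - tr(A)λ + det(A) = λ² - 11
λ² - 11 = 0  ⇒  λ = (0 ± √((0)² - 4·(-11)))/2 = (0 ± √(44))/2
  = √11,  -√11

λ = √11, -√11  (≈ 3.317, -3.317)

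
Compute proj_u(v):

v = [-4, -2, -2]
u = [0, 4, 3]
v·u = (-4)(0) + (-2)(4) + (-2)(3) = -14
u·u = (0)² + (4)² + (3)² = 25
proj_u(v) = (v·u / u·u) × u = (-14/25) × u

proj_u(v) = [0, -56/25, -42/25]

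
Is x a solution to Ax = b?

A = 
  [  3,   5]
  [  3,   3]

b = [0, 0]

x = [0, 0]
Yes

Ax = [0, 0] = b ✓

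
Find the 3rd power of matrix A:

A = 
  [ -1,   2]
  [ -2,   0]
A² = A·A:
A²[1,1] = (-1)(-1) + (2)(-2) = -3
A²[1,2] = (-1)(2) + (2)(0) = -2
A²[2,1] = (-2)(-1) + (0)(-2) = 2
A²[2,2] = (-2)(2) + (0)(0) = -4
A² = 
  [ -3,  -2]
  [  2,  -4]

A^3 = A^2·A:
A^3[1,1] = (-3)(-1) + (-2)(-2) = 7
A^3[1,2] = (-3)(2) + (-2)(0) = -6
A^3[2,1] = (2)(-1) + (-4)(-2) = 6
A^3[2,2] = (2)(2) + (-4)(0) = 4
A^3 = 
  [  7,  -6]
  [  6,   4]

Therefore
A^3 = 
  [  7,  -6]
  [  6,   4]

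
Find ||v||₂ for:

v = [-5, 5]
7.071

||v||₂ = √((-5)² + (5)²) = √50 = 7.071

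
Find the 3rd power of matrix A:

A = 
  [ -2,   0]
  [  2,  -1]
A² = A·A:
A²[1,1] = (-2)(-2) + (0)(2) = 4
A²[1,2] = (-2)(0) + (0)(-1) = 0
A²[2,1] = (2)(-2) + (-1)(2) = -6
A²[2,2] = (2)(0) + (-1)(-1) = 1
A² = 
  [  4,   0]
  [ -6,   1]

A^3 = A^2·A:
A^3[1,1] = (4)(-2) + (0)(2) = -8
A^3[1,2] = (4)(0) + (0)(-1) = 0
A^3[2,1] = (-6)(-2) + (1)(2) = 14
A^3[2,2] = (-6)(0) + (1)(-1) = -1
A^3 = 
  [ -8,   0]
  [ 14,  -1]

Therefore
A^3 = 
  [ -8,   0]
  [ 14,  -1]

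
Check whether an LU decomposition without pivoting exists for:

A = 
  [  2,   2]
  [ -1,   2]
Yes.
A[1,1] = 2 ≠ 0, so Gaussian elimination proceeds without a row swap: multiplier ℓ₂₁ = (-1)/(2) = -1/2, and U[2,2] = 2 - (-1/2)(2) = 3.
L = 
  [   1,    0]
  [-1/2,    1]
U = 
  [  2,   2]
  [  0,   3]
Check row 2 of LU: [(-1/2)(2), (-1/2)(2) + 3] = [-1, 2] = row 2 of A ✓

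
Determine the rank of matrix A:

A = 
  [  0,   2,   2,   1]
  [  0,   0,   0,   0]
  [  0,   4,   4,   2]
rank(A) = 1

Row reduce:
R3 → R3 - (2)·R1
REF = 
  [  0,   2,   2,   1]
  [  0,   0,   0,   0]
  [  0,   0,   0,   0]
Pivot columns: 2 → 1 pivot.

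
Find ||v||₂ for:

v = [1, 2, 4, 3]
5.477

||v||₂ = √((1)² + (2)² + (4)² + (3)²) = √30 = 5.477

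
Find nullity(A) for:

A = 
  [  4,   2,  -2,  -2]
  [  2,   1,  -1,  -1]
nullity(A) = 3

Row reduce:
R2 → R2 - (1/2)·R1
REF = 
  [  4,   2,  -2,  -2]
  [  0,   0,   0,   0]
Pivot columns: 1 → 1 pivot.
rank(A) = 1, so nullity(A) = 4 - 1 = 3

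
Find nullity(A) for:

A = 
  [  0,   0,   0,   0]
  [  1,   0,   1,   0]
nullity(A) = 3

Row reduce:
Swap R1 ↔ R2
REF = 
  [  1,   0,   1,   0]
  [  0,   0,   0,   0]
Pivot columns: 1 → 1 pivot.
rank(A) = 1, so nullity(A) = 4 - 1 = 3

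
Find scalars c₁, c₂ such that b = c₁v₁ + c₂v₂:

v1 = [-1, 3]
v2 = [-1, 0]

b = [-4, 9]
c1 = 3, c2 = 1

b = 3·v1 + 1·v2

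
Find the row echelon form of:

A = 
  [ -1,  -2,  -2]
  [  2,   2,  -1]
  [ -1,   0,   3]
Row operations:
R2 → R2 + (2)·R1
R3 → R3 - (1)·R1
R3 → R3 + (1)·R2

Resulting echelon form:
REF = 
  [ -1,  -2,  -2]
  [  0,  -2,  -5]
  [  0,   0,   0]

Rank = 2 (number of non-zero pivot rows).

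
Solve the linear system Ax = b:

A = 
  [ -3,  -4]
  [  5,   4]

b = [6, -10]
x = [-2, 0]

Row reduce the augmented matrix [A|b]:
R2 → R2 + (5/3)·R1
REF = 
  [  -3,   -4,    6]
  [   0, -8/3,    0]

Back-substitution:
x₂ = 0 / (-8/3) = 0
x₁ = (6 - (-4)(0)) / (-3) = -2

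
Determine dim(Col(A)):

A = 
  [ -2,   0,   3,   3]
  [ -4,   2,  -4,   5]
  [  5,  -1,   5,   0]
dim(Col(A)) = 3

Row reduce:
R2 → R2 - (2)·R1
R3 → R3 + (5/2)·R1
R3 → R3 + (1/2)·R2
REF = 
  [  -2,    0,    3,    3]
  [   0,    2,  -10,   -1]
  [   0,    0, 15/2,    7]
Pivot columns: 1, 2, 3 → 3 pivots.
dim(Col(A)) = number of pivot columns = 3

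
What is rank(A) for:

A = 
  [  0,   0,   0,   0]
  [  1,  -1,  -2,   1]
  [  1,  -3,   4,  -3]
Row reduce:
Swap R1 ↔ R2
R3 → R3 - (1)·R1
Swap R2 ↔ R3
REF = 
  [  1,  -1,  -2,   1]
  [  0,  -2,   6,  -4]
  [  0,   0,   0,   0]
Pivot columns: 1, 2 → 2 pivots.

rank(A) = 2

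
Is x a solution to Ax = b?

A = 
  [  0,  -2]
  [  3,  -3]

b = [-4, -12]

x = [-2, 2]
Yes

Ax = [-4, -12] = b ✓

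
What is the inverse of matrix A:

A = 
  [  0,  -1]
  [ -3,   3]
det(A) = (0)(3) - (-1)(-3) = -3
For a 2×2 matrix, A⁻¹ = (1/det(A)) · [[d, -b], [-c, a]]
    = (-1/3) · [[3, 1], [3, 0]]

A⁻¹ = 
  [  -1, -1/3]
  [  -1,    0]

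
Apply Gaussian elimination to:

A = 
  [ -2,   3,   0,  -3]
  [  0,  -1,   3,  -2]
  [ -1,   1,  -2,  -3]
Row operations:
R3 → R3 - (1/2)·R1
R3 → R3 - (1/2)·R2

Resulting echelon form:
REF = 
  [  -2,    3,    0,   -3]
  [   0,   -1,    3,   -2]
  [   0,    0, -7/2, -1/2]

Rank = 3 (number of non-zero pivot rows).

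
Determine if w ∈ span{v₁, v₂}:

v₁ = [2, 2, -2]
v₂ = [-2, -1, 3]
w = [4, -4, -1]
No

Form the augmented matrix and row-reduce:
[v₁|v₂|w] = 
  [  2,  -2,   4]
  [  2,  -1,  -4]
  [ -2,   3,  -1]
R2 → R2 - (1)·R1
R3 → R3 + (1)·R1
R3 → R3 - (1)·R2
REF = 
  [  2,  -2,   4]
  [  0,   1,  -8]
  [  0,   0,  11]

Row 3 reads [0 0 | 11], i.e. 0 = 11, so the system is inconsistent and w ∉ span{v₁, v₂}.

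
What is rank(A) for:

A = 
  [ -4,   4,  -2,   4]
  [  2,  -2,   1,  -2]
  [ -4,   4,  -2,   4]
rank(A) = 1

Row reduce:
R2 → R2 + (1/2)·R1
R3 → R3 - (1)·R1
REF = 
  [ -4,   4,  -2,   4]
  [  0,   0,   0,   0]
  [  0,   0,   0,   0]
Pivot columns: 1 → 1 pivot.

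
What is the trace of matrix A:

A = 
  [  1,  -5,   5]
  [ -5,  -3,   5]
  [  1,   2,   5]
3

tr(A) = 1 + -3 + 5 = 3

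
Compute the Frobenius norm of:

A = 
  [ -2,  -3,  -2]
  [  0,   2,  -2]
||A||_F = 5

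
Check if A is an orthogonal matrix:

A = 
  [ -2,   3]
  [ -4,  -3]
No

AᵀA = 
  [ 20,   6]
  [  6,  18]
≠ I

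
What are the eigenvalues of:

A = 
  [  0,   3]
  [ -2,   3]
λ = (3 + i√15)/2, (3 - i√15)/2  (≈ 1.5 + 1.936i, 1.5 - 1.936i)

tr(A) = 3, det(A) = 6
Characteristic polynomial: λ² - tr(A)λ + det(A) = λ² - 3λ + 6
λ² - 3λ + 6 = 0  ⇒  λ = (3 ± √((-3)² - 4·(6)))/2 = (3 ± √(-15))/2
  = (3 + i√15)/2,  (3 - i√15)/2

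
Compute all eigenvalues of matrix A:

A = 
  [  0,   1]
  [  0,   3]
tr(A) = 3, det(A) = 0
Characteristic polynomial: λ² - tr(A)λ + det(A) = λ² - 3λ
λ² - 3λ = λ(λ - 3)

λ = 3, 0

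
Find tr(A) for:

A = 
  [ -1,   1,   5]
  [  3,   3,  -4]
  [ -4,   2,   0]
2

tr(A) = -1 + 3 + 0 = 2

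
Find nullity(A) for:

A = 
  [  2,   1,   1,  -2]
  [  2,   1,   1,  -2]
nullity(A) = 3

Row reduce:
R2 → R2 - (1)·R1
REF = 
  [  2,   1,   1,  -2]
  [  0,   0,   0,   0]
Pivot columns: 1 → 1 pivot.
rank(A) = 1, so nullity(A) = 4 - 1 = 3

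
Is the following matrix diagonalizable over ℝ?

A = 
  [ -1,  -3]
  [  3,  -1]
No

tr(A) = -2, det(A) = 10
Characteristic polynomial: λ² - tr(A)λ + det(A) = λ² + 2λ + 10
λ² + 2λ + 10 = 0  ⇒  λ = (-2 ± √((2)² - 4·(10)))/2 = (-2 ± √(-36))/2
  = -1 + 3i,  -1 - 3i
Eigenvalues: -1 + 3i, -1 - 3i  (≈ -1 + 3i, -1 - 3i)
Has complex eigenvalues (not diagonalizable over ℝ).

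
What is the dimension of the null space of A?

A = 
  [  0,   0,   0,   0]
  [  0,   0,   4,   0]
nullity(A) = 3

Row reduce:
Swap R1 ↔ R2
REF = 
  [  0,   0,   4,   0]
  [  0,   0,   0,   0]
Pivot columns: 3 → 1 pivot.
rank(A) = 1, so nullity(A) = 4 - 1 = 3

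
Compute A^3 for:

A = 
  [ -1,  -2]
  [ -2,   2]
A^3 = 
  [ -1, -14]
  [-14,  20]

A² = A·A:
A²[1,1] = (-1)(-1) + (-2)(-2) = 5
A²[1,2] = (-1)(-2) + (-2)(2) = -2
A²[2,1] = (-2)(-1) + (2)(-2) = -2
A²[2,2] = (-2)(-2) + (2)(2) = 8
A² = 
  [  5,  -2]
  [ -2,   8]

A^3 = A^2·A:
A^3[1,1] = (5)(-1) + (-2)(-2) = -1
A^3[1,2] = (5)(-2) + (-2)(2) = -14
A^3[2,1] = (-2)(-1) + (8)(-2) = -14
A^3[2,2] = (-2)(-2) + (8)(2) = 20
A^3 = 
  [ -1, -14]
  [-14,  20]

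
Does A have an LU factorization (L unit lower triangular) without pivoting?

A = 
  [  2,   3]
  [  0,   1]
Yes.
A[1,1] = 2 ≠ 0, so Gaussian elimination proceeds without a row swap: multiplier ℓ₂₁ = (0)/(2) = 0, and U[2,2] = 1 - (0)(3) = 1.
L = 
  [  1,   0]
  [  0,   1]
U = 
  [  2,   3]
  [  0,   1]
Check row 2 of LU: [(0)(2), (0)(3) + 1] = [0, 1] = row 2 of A ✓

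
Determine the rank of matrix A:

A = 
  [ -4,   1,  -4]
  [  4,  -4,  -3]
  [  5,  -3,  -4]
Row reduce:
R2 → R2 + (1)·R1
R3 → R3 + (5/4)·R1
R3 → R3 - (7/12)·R2
REF = 
  [    -4,      1,     -4]
  [     0,     -3,     -7]
  [     0,      0, -59/12]
Pivot columns: 1, 2, 3 → 3 pivots.

rank(A) = 3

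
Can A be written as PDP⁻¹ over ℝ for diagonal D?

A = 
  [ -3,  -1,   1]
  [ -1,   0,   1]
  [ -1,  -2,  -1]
No

Characteristic polynomial: det(λI - A) = λ³ + 4λ² + 5λ + 2
Testing integer divisors of the constant term: p(-1) = 0, so (λ + 1) is a factor:
p(λ) = (λ + 1)(λ² + 3λ + 2)
λ² + 3λ + 2 = (λ + 2)(λ + 1)
Eigenvalues: -1, -1, -2
λ=-2: alg. mult. = 1, geom. mult. = 3 - rank(A - (-2)I) = 3 - 2 = 1
λ=-1: alg. mult. = 2, geom. mult. = 3 - rank(A - (-1)I) = 3 - 2 = 1
Sum of geometric multiplicities = 2 < n = 3, so there aren't enough independent eigenvectors.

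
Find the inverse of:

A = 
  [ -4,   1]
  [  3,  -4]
det(A) = (-4)(-4) - (1)(3) = 13
For a 2×2 matrix, A⁻¹ = (1/det(A)) · [[d, -b], [-c, a]]
    = (1/13) · [[-4, -1], [-3, -4]]

A⁻¹ = 
  [-4/13, -1/13]
  [-3/13, -4/13]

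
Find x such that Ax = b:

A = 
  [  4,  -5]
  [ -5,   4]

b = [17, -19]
x = [3, -1]

Row reduce the augmented matrix [A|b]:
R2 → R2 + (5/4)·R1
REF = 
  [   4,   -5,   17]
  [   0, -9/4,  9/4]

Back-substitution:
x₂ = (9/4) / (-9/4) = -1
x₁ = (17 - (-5)(-1)) / 4 = 3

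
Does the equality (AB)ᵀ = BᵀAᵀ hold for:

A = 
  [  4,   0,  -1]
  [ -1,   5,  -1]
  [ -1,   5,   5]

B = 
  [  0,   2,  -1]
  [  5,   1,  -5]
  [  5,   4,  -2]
Yes

(AB)ᵀ = 
  [ -5,  20,  50]
  [  4,  -1,  23]
  [ -2, -22, -34]

BᵀAᵀ = 
  [ -5,  20,  50]
  [  4,  -1,  23]
  [ -2, -22, -34]

Both sides are equal — this is the standard identity (AB)ᵀ = BᵀAᵀ, which holds for all A, B.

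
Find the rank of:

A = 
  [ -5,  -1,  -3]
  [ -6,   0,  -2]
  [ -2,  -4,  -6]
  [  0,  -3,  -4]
Row reduce:
R2 → R2 - (6/5)·R1
R3 → R3 - (2/5)·R1
R3 → R3 + (3)·R2
R4 → R4 + (5/2)·R2
REF = 
  [ -5,  -1,  -3]
  [  0, 6/5, 8/5]
  [  0,   0,   0]
  [  0,   0,   0]
Pivot columns: 1, 2 → 2 pivots.

rank(A) = 2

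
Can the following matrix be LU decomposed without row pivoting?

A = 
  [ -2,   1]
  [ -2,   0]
Yes.
A[1,1] = -2 ≠ 0, so Gaussian elimination proceeds without a row swap: multiplier ℓ₂₁ = (-2)/(-2) = 1, and U[2,2] = 0 - (1)(1) = -1.
L = 
  [  1,   0]
  [  1,   1]
U = 
  [ -2,   1]
  [  0,  -1]
Check row 2 of LU: [(1)(-2), (1)(1) + (-1)] = [-2, 0] = row 2 of A ✓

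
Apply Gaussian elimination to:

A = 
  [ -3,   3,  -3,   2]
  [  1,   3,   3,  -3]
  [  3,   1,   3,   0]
Row operations:
R2 → R2 + (1/3)·R1
R3 → R3 + (1)·R1
R3 → R3 - (1)·R2

Resulting echelon form:
REF = 
  [  -3,    3,   -3,    2]
  [   0,    4,    2, -7/3]
  [   0,    0,   -2, 13/3]

Rank = 3 (number of non-zero pivot rows).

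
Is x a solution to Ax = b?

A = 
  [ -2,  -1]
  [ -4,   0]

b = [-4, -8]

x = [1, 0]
No

Ax = [-2, -4] ≠ b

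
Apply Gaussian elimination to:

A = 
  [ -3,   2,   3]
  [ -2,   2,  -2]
Row operations:
R2 → R2 - (2/3)·R1

Resulting echelon form:
REF = 
  [ -3,   2,   3]
  [  0, 2/3,  -4]

Rank = 2 (number of non-zero pivot rows).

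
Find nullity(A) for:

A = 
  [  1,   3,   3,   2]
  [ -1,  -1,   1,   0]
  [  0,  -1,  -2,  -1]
nullity(A) = 2

Row reduce:
R2 → R2 + (1)·R1
R3 → R3 + (1/2)·R2
REF = 
  [  1,   3,   3,   2]
  [  0,   2,   4,   2]
  [  0,   0,   0,   0]
Pivot columns: 1, 2 → 2 pivots.
rank(A) = 2, so nullity(A) = 4 - 2 = 2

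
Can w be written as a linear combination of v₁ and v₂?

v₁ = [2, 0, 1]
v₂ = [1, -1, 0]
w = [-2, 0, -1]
Yes

Form the augmented matrix and row-reduce:
[v₁|v₂|w] = 
  [  2,   1,  -2]
  [  0,  -1,   0]
  [  1,   0,  -1]
R3 → R3 - (1/2)·R1
R3 → R3 - (1/2)·R2
REF = 
  [  2,   1,  -2]
  [  0,  -1,   0]
  [  0,   0,   0]

No row of the form [0 0 | nonzero], so the system is consistent. Back-substitution gives c₁ = -1, c₂ = 0: w = (-1)·v₁ + (0)·v₂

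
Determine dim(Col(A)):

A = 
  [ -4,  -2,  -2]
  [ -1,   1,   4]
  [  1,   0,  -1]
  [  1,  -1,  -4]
dim(Col(A)) = 2

Row reduce:
R2 → R2 - (1/4)·R1
R3 → R3 + (1/4)·R1
R4 → R4 + (1/4)·R1
R3 → R3 + (1/3)·R2
R4 → R4 + (1)·R2
REF = 
  [ -4,  -2,  -2]
  [  0, 3/2, 9/2]
  [  0,   0,   0]
  [  0,   0,   0]
Pivot columns: 1, 2 → 2 pivots.
dim(Col(A)) = number of pivot columns = 2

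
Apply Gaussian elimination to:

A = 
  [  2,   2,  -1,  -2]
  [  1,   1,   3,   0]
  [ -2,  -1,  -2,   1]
Row operations:
R2 → R2 - (1/2)·R1
R3 → R3 + (1)·R1
Swap R2 ↔ R3

Resulting echelon form:
REF = 
  [  2,   2,  -1,  -2]
  [  0,   1,  -3,  -1]
  [  0,   0, 7/2,   1]

Rank = 3 (number of non-zero pivot rows).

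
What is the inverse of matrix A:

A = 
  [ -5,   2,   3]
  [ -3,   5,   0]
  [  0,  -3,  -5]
det(A) = (-5)·((5)(-5) - (0)(-3)) - (2)·((-3)(-5) - (0)(0)) + (3)·((-3)(-3) - (5)(0))
  = (-5)(-25) - (2)(15) + (3)(9)
  = 122
det(A) = 122 ≠ 0, so A is invertible.

Cofactors Cᵢⱼ = (-1)ⁱ⁺ʲ·Mᵢⱼ:
C = 
  [-25, -15,   9]
  [  1,  25, -15]
  [-15,  -9, -19]

adj(A) = Cᵀ:
adj(A) = 
  [-25,   1, -15]
  [-15,  25,  -9]
  [  9, -15, -19]

A⁻¹ = (1/122) · adj(A):
A⁻¹ = 
  [-25/122,   1/122, -15/122]
  [-15/122,  25/122,  -9/122]
  [  9/122, -15/122, -19/122]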